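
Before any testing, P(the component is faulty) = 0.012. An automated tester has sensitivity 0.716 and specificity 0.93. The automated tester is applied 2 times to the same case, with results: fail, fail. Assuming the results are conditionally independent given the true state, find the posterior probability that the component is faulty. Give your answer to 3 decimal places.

Posterior P(H) ≈ 0.560

With H the event that the component is faulty, the joint likelihood of the observed sequence is P(data|H) = 0.716·0.716 = 0.51266 and P(data|¬H) = 0.07·0.07 = 0.0049000.
Bayes: P(H|data) = 0.012·0.51266 / (0.012·0.51266 + 0.988·0.0049000) = 0.0061519/0.010993 = 0.5596.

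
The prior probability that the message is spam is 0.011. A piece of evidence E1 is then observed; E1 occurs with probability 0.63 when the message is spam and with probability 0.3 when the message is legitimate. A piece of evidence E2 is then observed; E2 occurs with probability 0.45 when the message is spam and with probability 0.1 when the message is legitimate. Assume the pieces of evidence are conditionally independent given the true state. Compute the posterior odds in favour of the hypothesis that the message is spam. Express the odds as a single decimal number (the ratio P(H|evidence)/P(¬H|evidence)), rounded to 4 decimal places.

Posterior odds ≈ 0.1051

Prior odds = 0.011/(1−0.011) = 0.011122. In log-odds, ln(0.011122) = -4.4988.
Add log likelihood ratios: ln(2.1000) + ln(4.5000) = 2.2460.
Posterior log-odds = -2.2528, so posterior odds = exp(-2.2528) = 0.10511.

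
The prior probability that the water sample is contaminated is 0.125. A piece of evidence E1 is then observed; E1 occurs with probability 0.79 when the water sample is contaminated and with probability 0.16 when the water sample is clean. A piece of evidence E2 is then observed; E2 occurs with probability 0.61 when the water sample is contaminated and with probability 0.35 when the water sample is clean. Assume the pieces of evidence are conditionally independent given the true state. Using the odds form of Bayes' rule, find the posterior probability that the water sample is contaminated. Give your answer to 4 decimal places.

Posterior probability ≈ 0.5514

Prior odds = 0.125/(1−0.125) = 0.14286. In log-odds, ln(0.14286) = -1.9459.
Add log likelihood ratios: ln(4.9375) + ln(1.7429) = 2.1524.
Posterior log-odds = 0.20647, so posterior odds = exp(0.20647) = 1.2293. Converting, P(H|E) = 1.2293/2.2293 = 0.5514.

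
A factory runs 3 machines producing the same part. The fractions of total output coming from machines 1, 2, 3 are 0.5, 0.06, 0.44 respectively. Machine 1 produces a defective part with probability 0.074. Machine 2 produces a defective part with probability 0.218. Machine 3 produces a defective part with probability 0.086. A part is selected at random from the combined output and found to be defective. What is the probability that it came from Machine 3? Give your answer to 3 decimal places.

P(defective|M1) = 0.074; P(defective|M2) = 0.218; P(defective|M3) = 0.086.
Prior × likelihood for each source: 0.5·0.074=0.03700, 0.06·0.218=0.01308, 0.44·0.086=0.03784. Summing gives P(defective) = 0.087920.
P(Machine 3 | defective) = 0.03784 / 0.087920 = 0.430.

Posterior probability ≈ 0.430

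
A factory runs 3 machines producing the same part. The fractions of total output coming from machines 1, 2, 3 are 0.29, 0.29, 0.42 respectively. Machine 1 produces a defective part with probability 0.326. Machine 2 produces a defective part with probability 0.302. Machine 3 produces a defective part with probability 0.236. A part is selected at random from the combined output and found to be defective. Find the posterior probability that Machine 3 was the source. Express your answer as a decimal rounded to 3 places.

Tabulate prior·likelihood by source: [1] prior 0.29, lik 0.326, product 0.09454; [2] prior 0.29, lik 0.302, product 0.08758; [3] prior 0.42, lik 0.236, product 0.09912.
Normalizing constant = 0.28124; the posterior for Machine 3 is its product over the sum, 0.09912/0.28124 = 0.352.

Posterior probability ≈ 0.352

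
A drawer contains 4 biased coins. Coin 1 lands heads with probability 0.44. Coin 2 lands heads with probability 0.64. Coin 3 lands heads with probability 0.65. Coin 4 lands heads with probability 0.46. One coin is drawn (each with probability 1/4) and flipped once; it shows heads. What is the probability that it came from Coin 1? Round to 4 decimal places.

Posterior probability ≈ 0.2009

P(heads|C1) = 0.44; P(heads|C2) = 0.64; P(heads|C3) = 0.65; P(heads|C4) = 0.46.
Prior × likelihood for each source: 0.25·0.44=0.1100, 0.25·0.64=0.1600, 0.25·0.65=0.1625, 0.25·0.46=0.1150. Summing gives P(heads) = 0.54750.
P(Coin 1 | heads) = 0.1100 / 0.54750 = 0.2009.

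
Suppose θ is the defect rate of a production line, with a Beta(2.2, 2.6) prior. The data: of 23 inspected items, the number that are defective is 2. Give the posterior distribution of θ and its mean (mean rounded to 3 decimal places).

Observing 2 successes and 21 failures updates Beta(2.2, 2.6) by adding the success and failure counts to the two shape parameters: α = 2.2+2 = 4.2, β = 2.6+21 = 23.6.
E[θ | data] = 4.2/(4.2+23.6) = 0.151.

Posterior: Beta(4.2, 23.6); mean ≈ 0.151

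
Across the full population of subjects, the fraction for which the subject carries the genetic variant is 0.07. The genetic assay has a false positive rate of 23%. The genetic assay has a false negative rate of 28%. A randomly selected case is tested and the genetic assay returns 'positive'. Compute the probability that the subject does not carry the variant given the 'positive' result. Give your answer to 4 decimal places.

P(¬H | E) ≈ 0.8093

Let H be the event that the subject carries the genetic variant. P(H) = 0.07, so P(¬H) = 0.93. With E the 'positive' result, P(E|H) = 0.72 and P(E|¬H) = 0.23.
P(E) = 0.72·0.07 + 0.23·0.93 = 0.050400 + 0.21390 = 0.26430.
By Bayes' theorem, P(H|E) = 0.050400 / 0.26430 = 0.1907. Hence P(¬H|E) = 1 − 0.1907 = 0.8093.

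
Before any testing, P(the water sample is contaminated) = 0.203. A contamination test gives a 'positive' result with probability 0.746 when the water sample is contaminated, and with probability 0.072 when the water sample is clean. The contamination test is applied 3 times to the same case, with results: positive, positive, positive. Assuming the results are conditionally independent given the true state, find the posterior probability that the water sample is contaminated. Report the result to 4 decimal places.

With H the event that the water sample is contaminated, the joint likelihood of the observed sequence is P(data|H) = 0.746·0.746·0.746 = 0.41516 and P(data|¬H) = 0.072·0.072·0.072 = 0.00037325.
Bayes: P(H|data) = 0.203·0.41516 / (0.203·0.41516 + 0.797·0.00037325) = 0.084278/0.084575 = 0.9965.

Posterior P(H) ≈ 0.9965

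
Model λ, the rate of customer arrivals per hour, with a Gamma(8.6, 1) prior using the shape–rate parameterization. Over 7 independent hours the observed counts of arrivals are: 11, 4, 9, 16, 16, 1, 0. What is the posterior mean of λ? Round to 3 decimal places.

Total count ∑xᵢ = 57 over n = 7 hours.
Gamma is conjugate to the Poisson likelihood: posterior is Gamma(shape = 8.6+57 = 65.6, rate = 1+7 = 8).
E[λ | data] = 65.6/8 = 8.200.

Posterior mean ≈ 8.200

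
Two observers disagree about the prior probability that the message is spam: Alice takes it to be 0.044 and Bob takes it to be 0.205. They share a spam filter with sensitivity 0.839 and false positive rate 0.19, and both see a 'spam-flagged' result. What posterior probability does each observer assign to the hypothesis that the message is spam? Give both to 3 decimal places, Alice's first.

The likelihood ratio for a 'spam-flagged' result is 0.839/0.19 = 4.4158.
Alice: prior odds 0.044/0.956 = 0.046025; posterior odds 0.20324; posterior probability 0.169.
Bob: prior odds 0.205/0.795 = 0.25786; posterior odds 1.1387; posterior probability 0.532.

Alice: 0.169; Bob: 0.532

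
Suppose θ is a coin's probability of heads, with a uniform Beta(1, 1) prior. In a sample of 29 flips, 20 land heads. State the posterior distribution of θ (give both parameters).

Posterior: Beta(21, 10)

The binomial likelihood is conjugate to the Beta prior: with 20 successes and 9 failures, the posterior is Beta(1+20, 1+9) = Beta(21, 10).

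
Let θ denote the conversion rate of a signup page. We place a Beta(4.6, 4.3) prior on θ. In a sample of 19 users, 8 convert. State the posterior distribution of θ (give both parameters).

The binomial likelihood is conjugate to the Beta prior: with 8 successes and 11 failures, the posterior is Beta(4.6+8, 4.3+11) = Beta(12.6, 15.3).

Posterior: Beta(12.6, 15.3)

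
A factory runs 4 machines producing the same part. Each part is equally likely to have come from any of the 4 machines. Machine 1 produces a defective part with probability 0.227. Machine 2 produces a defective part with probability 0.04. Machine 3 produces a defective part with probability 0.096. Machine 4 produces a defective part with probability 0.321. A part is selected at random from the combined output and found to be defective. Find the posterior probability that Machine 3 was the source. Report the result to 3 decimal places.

P(defective|M1) = 0.227; P(defective|M2) = 0.04; P(defective|M3) = 0.096; P(defective|M4) = 0.321.
Prior × likelihood for each source: 0.25·0.227=0.05675, 0.25·0.04=0.01000, 0.25·0.096=0.02400, 0.25·0.321=0.08025. Summing gives P(defective) = 0.17100.
P(Machine 3 | defective) = 0.02400 / 0.17100 = 0.140.

Posterior probability ≈ 0.140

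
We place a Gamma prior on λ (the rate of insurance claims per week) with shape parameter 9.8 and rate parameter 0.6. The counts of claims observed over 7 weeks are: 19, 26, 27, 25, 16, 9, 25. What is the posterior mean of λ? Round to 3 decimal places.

Total count ∑xᵢ = 147 over n = 7 weeks.
Gamma is conjugate to the Poisson likelihood: posterior is Gamma(shape = 9.8+147 = 156.8, rate = 0.6+7 = 7.6).
E[λ | data] = 156.8/7.6 = 20.632.

Posterior mean ≈ 20.632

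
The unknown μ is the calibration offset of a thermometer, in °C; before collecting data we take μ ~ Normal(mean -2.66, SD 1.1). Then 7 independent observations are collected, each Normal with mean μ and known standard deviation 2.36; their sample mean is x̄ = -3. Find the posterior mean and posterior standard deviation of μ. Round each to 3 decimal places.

Posterior mean ≈ -2.865; posterior SD ≈ 0.693

Prior precision 1/τ₀² = 1/1.1² = 0.826446; data precision n/σ² = 7/2.36² = 1.25682.
Posterior precision = 0.826446 + 1.25682 = 2.08327, giving posterior SD = 1/√2.08327 = 0.693.
Posterior mean = (0.826446·-2.66 + 1.25682·-3) / 2.08327 = -2.865.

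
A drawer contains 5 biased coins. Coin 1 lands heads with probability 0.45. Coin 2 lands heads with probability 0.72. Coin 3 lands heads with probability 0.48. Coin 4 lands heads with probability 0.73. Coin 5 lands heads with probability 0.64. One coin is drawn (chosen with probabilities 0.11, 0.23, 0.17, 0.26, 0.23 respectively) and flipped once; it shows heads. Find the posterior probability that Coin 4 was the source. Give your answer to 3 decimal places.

Posterior probability ≈ 0.300

Tabulate prior·likelihood by source: [1] prior 0.11, lik 0.45, product 0.04950; [2] prior 0.23, lik 0.72, product 0.1656; [3] prior 0.17, lik 0.48, product 0.08160; [4] prior 0.26, lik 0.73, product 0.1898; [5] prior 0.23, lik 0.64, product 0.1472.
Normalizing constant = 0.63370; the posterior for Coin 4 is its product over the sum, 0.1898/0.63370 = 0.300.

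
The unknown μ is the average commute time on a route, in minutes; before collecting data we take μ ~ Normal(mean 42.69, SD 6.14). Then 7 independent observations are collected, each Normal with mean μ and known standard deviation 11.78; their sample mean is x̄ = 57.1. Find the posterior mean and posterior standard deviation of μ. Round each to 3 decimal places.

Posterior mean ≈ 52.134; posterior SD ≈ 3.604

Prior precision 1/τ₀² = 1/6.14² = 0.0265255; data precision n/σ² = 7/11.78² = 0.0504438.
Posterior precision = 0.0265255 + 0.0504438 = 0.0769692, giving posterior SD = 1/√0.0769692 = 3.604.
Posterior mean = (0.0265255·42.69 + 0.0504438·57.1) / 0.0769692 = 52.134.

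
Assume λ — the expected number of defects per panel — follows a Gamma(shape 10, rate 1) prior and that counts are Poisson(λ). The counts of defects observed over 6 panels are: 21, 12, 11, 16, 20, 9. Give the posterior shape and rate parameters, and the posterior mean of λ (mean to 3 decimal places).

Posterior: Gamma(shape=99, rate=7); mean ≈ 14.143

The Poisson likelihood adds the total count to the shape and the number of exposure periods to the rate. Here ∑xᵢ = 89 and n = 6, so shape 10→99 and rate 1→7.
Posterior mean = shape/rate = 99/7 = 14.143.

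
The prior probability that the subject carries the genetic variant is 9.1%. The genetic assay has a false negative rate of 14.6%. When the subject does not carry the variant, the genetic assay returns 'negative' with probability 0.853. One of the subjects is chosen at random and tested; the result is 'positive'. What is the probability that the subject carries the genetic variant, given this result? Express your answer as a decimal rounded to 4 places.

Let H be the event that the subject carries the genetic variant. P(H) = 0.091, so P(¬H) = 0.909. With E the 'positive' result, P(E|H) = 0.854 and P(E|¬H) = 0.147.
P(E) = 0.854·0.091 + 0.147·0.909 = 0.077714 + 0.13362 = 0.21134.
By Bayes' theorem, P(H|E) = 0.077714 / 0.21134 = 0.3677.

P(H | E) ≈ 0.3677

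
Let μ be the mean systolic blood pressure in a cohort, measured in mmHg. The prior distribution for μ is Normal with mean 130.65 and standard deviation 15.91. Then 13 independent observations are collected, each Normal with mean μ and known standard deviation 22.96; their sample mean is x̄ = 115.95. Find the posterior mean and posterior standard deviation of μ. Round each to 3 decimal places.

Posterior mean ≈ 117.980; posterior SD ≈ 5.912

With known σ, the Normal prior is conjugate. Weight on the data is w = (n/σ²)/(n/σ² + 1/τ₀²) = 0.0246604/(0.0246604+0.00395057) = 0.86192.
Posterior mean = w·x̄ + (1−w)·μ₀ = 0.86192·115.95 + 0.13808·130.65 = 117.980. Posterior variance = 1/(0.0246604+0.00395057) = 34.9517, so SD = 5.912.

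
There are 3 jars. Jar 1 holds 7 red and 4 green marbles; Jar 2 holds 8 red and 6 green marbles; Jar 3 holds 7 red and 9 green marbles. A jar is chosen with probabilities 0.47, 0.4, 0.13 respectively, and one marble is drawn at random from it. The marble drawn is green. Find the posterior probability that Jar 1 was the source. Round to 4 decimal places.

Posterior probability ≈ 0.4114

P(green|Jar 1) = 0.3636; P(green|Jar 2) = 0.4286; P(green|Jar 3) = 0.5625.
Prior × likelihood for each source: 0.47·0.3636=0.1709, 0.4·0.4286=0.1714, 0.13·0.5625=0.07312. Summing gives P(green) = 0.41546.
P(Jar 1 | green) = 0.1709 / 0.41546 = 0.4114.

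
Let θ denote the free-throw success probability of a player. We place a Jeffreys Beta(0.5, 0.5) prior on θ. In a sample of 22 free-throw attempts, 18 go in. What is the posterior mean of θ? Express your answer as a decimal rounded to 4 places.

Posterior mean ≈ 0.8043

The binomial likelihood is conjugate to the Beta prior: with 18 successes and 4 failures, the posterior is Beta(0.5+18, 0.5+4) = Beta(18.5, 4.5).
Posterior mean = α/(α+β) = 18.5/23 = 0.8043.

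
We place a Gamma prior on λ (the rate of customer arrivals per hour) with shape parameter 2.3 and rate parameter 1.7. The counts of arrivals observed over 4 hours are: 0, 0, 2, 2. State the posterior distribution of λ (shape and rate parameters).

Total count ∑xᵢ = 4 over n = 4 hours.
Gamma is conjugate to the Poisson likelihood: posterior is Gamma(shape = 2.3+4 = 6.3, rate = 1.7+4 = 5.7).

Posterior: Gamma(shape=6.3, rate=5.7)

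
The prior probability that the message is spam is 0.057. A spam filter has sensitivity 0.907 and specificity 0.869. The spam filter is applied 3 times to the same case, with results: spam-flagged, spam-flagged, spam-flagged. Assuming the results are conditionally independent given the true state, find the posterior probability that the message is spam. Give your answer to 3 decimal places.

Let H be the event that the message is spam; start with P(H) = 0.057. P('spam-flagged'|H) = 0.907, P('spam-flagged'|¬H) = 0.131.
Update on result 1 ('spam-flagged'): P(H) ← 0.907·0.0570 / (0.907·0.0570 + 0.131·0.9430) = 0.051699/0.17523 = 0.2950.
Update on result 2 ('spam-flagged'): P(H) ← 0.907·0.2950 / (0.907·0.2950 + 0.131·0.7050) = 0.26759/0.35994 = 0.7434.
Update on result 3 ('spam-flagged'): P(H) ← 0.907·0.7434 / (0.907·0.7434 + 0.131·0.2566) = 0.67429/0.70790 = 0.9525.

Posterior P(H) ≈ 0.953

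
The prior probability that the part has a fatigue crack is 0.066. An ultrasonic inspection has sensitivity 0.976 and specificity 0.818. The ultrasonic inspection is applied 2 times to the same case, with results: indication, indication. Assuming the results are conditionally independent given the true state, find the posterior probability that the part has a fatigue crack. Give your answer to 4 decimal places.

Posterior P(H) ≈ 0.6702

Let H be the event that the part has a fatigue crack; start with P(H) = 0.066. P('indication'|H) = 0.976, P('indication'|¬H) = 0.182.
Update on result 1 ('indication'): P(H) ← 0.976·0.0660 / (0.976·0.0660 + 0.182·0.9340) = 0.064416/0.23440 = 0.2748.
Update on result 2 ('indication'): P(H) ← 0.976·0.2748 / (0.976·0.2748 + 0.182·0.7252) = 0.26821/0.40020 = 0.6702.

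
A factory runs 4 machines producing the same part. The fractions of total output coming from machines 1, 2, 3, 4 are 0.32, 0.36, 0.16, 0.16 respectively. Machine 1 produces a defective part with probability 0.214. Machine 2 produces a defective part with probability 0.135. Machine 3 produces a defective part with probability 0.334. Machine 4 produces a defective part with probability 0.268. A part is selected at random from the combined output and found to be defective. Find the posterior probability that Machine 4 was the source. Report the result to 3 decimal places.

Posterior probability ≈ 0.201

Tabulate prior·likelihood by source: [1] prior 0.32, lik 0.214, product 0.06848; [2] prior 0.36, lik 0.135, product 0.04860; [3] prior 0.16, lik 0.334, product 0.05344; [4] prior 0.16, lik 0.268, product 0.04288.
Normalizing constant = 0.21340; the posterior for Machine 4 is its product over the sum, 0.04288/0.21340 = 0.201.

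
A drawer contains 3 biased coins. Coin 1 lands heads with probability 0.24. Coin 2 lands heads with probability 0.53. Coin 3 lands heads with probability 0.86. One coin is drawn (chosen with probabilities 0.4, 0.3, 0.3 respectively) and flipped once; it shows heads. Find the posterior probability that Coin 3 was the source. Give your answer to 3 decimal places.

Posterior probability ≈ 0.503

Tabulate prior·likelihood by source: [1] prior 0.4, lik 0.24, product 0.09600; [2] prior 0.3, lik 0.53, product 0.1590; [3] prior 0.3, lik 0.86, product 0.2580.
Normalizing constant = 0.51300; the posterior for Coin 3 is its product over the sum, 0.2580/0.51300 = 0.503.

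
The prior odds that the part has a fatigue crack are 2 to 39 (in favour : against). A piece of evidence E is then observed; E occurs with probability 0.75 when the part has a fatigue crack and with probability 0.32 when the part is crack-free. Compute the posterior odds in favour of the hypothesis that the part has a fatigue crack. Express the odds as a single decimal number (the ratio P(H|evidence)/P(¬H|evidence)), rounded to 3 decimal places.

Posterior odds ≈ 0.120

Prior odds = 2/39 = 0.051282. In log-odds, ln(0.051282) = -2.9704.
Add log likelihood ratio: ln(2.3438) = 0.85175.
Posterior log-odds = -2.1187, so posterior odds = exp(-2.1187) = 0.12019.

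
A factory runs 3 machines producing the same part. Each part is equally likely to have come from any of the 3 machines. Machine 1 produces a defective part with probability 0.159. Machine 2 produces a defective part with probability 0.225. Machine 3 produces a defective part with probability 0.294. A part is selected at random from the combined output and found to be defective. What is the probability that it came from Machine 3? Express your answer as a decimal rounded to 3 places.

P(defective|M1) = 0.159; P(defective|M2) = 0.225; P(defective|M3) = 0.294.
Prior × likelihood for each source: 0.333333·0.159=0.05300, 0.333333·0.225=0.07500, 0.333333·0.294=0.09800. Summing gives P(defective) = 0.22600.
P(Machine 3 | defective) = 0.09800 / 0.22600 = 0.434.

Posterior probability ≈ 0.434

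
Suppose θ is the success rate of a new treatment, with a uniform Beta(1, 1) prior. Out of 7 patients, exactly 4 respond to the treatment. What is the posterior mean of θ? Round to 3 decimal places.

The binomial likelihood is conjugate to the Beta prior: with 4 successes and 3 failures, the posterior is Beta(1+4, 1+3) = Beta(5, 4).
E[θ | data] = 5/(5+4) = 0.556.

Posterior mean ≈ 0.556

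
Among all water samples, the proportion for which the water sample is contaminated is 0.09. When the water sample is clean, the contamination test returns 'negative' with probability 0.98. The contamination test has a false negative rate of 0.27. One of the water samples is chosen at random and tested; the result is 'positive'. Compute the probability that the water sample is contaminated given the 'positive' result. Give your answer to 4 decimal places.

Write H for 'the water sample is contaminated'. Prior odds H:¬H = 0.09/0.91 = 0.098901. For the 'positive' outcome, the likelihood ratio is 0.73/0.02 = 36.500.
Posterior odds = 0.098901 × 36.500 = 3.6099, so P(H|E) = 3.6099/(1+3.6099) = 0.7831.

P(H | E) ≈ 0.7831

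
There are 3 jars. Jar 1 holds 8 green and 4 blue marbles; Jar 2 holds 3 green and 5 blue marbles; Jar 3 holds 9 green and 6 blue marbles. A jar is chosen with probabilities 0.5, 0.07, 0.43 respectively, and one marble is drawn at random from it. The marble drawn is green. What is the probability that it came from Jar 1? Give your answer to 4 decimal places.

Tabulate prior·likelihood by source: [1] prior 0.5, lik 0.6667, product 0.3333; [2] prior 0.07, lik 0.375, product 0.02625; [3] prior 0.43, lik 0.6, product 0.2580.
Normalizing constant = 0.61758; the posterior for Jar 1 is its product over the sum, 0.3333/0.61758 = 0.5397.

Posterior probability ≈ 0.5397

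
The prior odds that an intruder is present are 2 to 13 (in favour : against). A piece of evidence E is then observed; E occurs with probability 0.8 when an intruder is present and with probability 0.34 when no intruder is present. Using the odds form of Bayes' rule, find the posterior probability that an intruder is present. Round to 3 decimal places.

Posterior probability ≈ 0.266

Prior odds = 2/13 = 0.15385.
Likelihood ratio for E = 0.8/0.34 = 2.3529.
Posterior odds = prior odds × LR = 0.36199.
Posterior probability = odds/(1+odds) = 0.36199/1.3620 = 0.266.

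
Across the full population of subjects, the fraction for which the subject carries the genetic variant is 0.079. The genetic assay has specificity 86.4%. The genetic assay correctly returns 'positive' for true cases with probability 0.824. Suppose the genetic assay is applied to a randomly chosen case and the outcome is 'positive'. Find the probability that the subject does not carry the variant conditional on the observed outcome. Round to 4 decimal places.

Let H be the event that the subject carries the genetic variant. P(H) = 0.079, so P(¬H) = 0.921. With E the 'positive' result, P(E|H) = 0.824 and P(E|¬H) = 0.136.
P(E) = 0.824·0.079 + 0.136·0.921 = 0.065096 + 0.12526 = 0.19035.
By Bayes' theorem, P(H|E) = 0.065096 / 0.19035 = 0.3420. Hence P(¬H|E) = 1 − 0.3420 = 0.6580.

P(¬H | E) ≈ 0.6580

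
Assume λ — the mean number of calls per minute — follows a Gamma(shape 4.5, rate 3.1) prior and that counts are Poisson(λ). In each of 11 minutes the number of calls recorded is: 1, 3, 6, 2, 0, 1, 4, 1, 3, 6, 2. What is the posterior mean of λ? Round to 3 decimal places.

Total count ∑xᵢ = 29 over n = 11 minutes.
Gamma is conjugate to the Poisson likelihood: posterior is Gamma(shape = 4.5+29 = 33.5, rate = 3.1+11 = 14.1).
E[λ | data] = 33.5/14.1 = 2.376.

Posterior mean ≈ 2.376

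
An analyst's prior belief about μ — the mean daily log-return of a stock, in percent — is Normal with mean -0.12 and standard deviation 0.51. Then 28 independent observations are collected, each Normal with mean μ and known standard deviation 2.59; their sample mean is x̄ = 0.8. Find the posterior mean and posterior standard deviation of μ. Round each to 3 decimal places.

With known σ, the Normal prior is conjugate. Weight on the data is w = (n/σ²)/(n/σ² + 1/τ₀²) = 4.17406/(4.17406+3.84468) = 0.52054.
Posterior mean = w·x̄ + (1−w)·μ₀ = 0.52054·0.8 + 0.47946·-0.12 = 0.359. Posterior variance = 1/(4.17406+3.84468) = 0.124708, so SD = 0.353.

Posterior mean ≈ 0.359; posterior SD ≈ 0.353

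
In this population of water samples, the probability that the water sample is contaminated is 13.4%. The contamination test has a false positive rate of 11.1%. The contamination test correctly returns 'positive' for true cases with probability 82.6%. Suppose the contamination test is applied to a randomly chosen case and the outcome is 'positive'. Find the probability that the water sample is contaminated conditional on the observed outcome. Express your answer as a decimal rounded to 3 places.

Write H for 'the water sample is contaminated'. Prior odds H:¬H = 0.134/0.866 = 0.15473. For the 'positive' outcome, the likelihood ratio is 0.826/0.111 = 7.4414.
Posterior odds = 0.15473 × 7.4414 = 1.1514, so P(H|E) = 1.1514/(1+1.1514) = 0.535.

P(H | E) ≈ 0.535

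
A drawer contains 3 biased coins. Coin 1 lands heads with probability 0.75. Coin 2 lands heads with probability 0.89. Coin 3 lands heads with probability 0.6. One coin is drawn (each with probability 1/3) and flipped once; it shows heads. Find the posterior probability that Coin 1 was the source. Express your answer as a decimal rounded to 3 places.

Posterior probability ≈ 0.335

P(heads|C1) = 0.75; P(heads|C2) = 0.89; P(heads|C3) = 0.6.
Prior × likelihood for each source: 0.333333·0.75=0.2500, 0.333333·0.89=0.2967, 0.333333·0.6=0.2000. Summing gives P(heads) = 0.74667.
P(Coin 1 | heads) = 0.2500 / 0.74667 = 0.335.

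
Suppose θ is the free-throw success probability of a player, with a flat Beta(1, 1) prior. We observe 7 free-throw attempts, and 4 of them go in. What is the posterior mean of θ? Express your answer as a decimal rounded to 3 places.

Posterior mean ≈ 0.556

The binomial likelihood is conjugate to the Beta prior: with 4 successes and 3 failures, the posterior is Beta(1+4, 1+3) = Beta(5, 4).
E[θ | data] = 5/(5+4) = 0.556.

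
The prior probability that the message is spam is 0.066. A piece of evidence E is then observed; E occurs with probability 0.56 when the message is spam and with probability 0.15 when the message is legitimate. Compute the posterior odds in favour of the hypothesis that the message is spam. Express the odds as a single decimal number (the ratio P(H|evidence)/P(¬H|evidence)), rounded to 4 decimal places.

Posterior odds ≈ 0.2638

Prior odds = 0.066/(1−0.066) = 0.070664. In log-odds, ln(0.070664) = -2.6498.
Add log likelihood ratio: ln(3.7333) = 1.3173.
Posterior log-odds = -1.3325, so posterior odds = exp(-1.3325) = 0.26381.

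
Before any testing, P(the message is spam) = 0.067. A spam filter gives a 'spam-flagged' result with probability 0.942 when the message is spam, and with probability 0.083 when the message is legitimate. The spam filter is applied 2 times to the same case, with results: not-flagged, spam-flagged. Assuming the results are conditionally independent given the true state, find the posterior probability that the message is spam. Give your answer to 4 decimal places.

Let H be the event that the message is spam; start with P(H) = 0.067. P('spam-flagged'|H) = 0.942, P('spam-flagged'|¬H) = 0.083.
Update on result 1 ('not-flagged'): P(H) ← 0.058·0.0670 / (0.058·0.0670 + 0.917·0.9330) = 0.0038860/0.85945 = 0.0045.
Update on result 2 ('spam-flagged'): P(H) ← 0.942·0.0045 / (0.942·0.0045 + 0.083·0.9955) = 0.0042593/0.086884 = 0.0490.

Posterior P(H) ≈ 0.0490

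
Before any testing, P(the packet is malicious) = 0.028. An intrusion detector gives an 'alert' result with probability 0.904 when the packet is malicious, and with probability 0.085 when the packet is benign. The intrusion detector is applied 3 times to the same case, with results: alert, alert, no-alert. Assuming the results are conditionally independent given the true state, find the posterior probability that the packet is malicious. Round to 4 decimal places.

Posterior P(H) ≈ 0.2548

Let H be the event that the packet is malicious; start with P(H) = 0.028. P('alert'|H) = 0.904, P('alert'|¬H) = 0.085.
Update on result 1 ('alert'): P(H) ← 0.904·0.0280 / (0.904·0.0280 + 0.085·0.9720) = 0.025312/0.10793 = 0.2345.
Update on result 2 ('alert'): P(H) ← 0.904·0.2345 / (0.904·0.2345 + 0.085·0.7655) = 0.21200/0.27707 = 0.7652.
Update on result 3 ('no-alert'): P(H) ← 0.096·0.7652 / (0.096·0.7652 + 0.915·0.2348) = 0.073456/0.28833 = 0.2548.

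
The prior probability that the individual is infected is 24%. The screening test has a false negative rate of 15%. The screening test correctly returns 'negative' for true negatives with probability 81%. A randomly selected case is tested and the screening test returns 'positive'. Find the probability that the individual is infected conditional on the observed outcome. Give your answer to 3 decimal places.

Write H for 'the individual is infected'. Prior odds H:¬H = 0.24/0.76 = 0.31579. For the 'positive' outcome, the likelihood ratio is 0.85/0.19 = 4.4737.
Posterior odds = 0.31579 × 4.4737 = 1.4127, so P(H|E) = 1.4127/(1+1.4127) = 0.586.

P(H | E) ≈ 0.586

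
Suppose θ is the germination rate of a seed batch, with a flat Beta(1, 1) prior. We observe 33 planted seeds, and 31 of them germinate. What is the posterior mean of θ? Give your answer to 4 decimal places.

Posterior mean ≈ 0.9143

Observing 31 successes and 2 failures updates Beta(1, 1) by adding the success and failure counts to the two shape parameters: α = 1+31 = 32, β = 1+2 = 3.
E[θ | data] = 32/(32+3) = 0.9143.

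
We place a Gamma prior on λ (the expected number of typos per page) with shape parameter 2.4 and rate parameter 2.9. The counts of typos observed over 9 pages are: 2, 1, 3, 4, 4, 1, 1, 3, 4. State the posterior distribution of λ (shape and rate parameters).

The Poisson likelihood adds the total count to the shape and the number of exposure periods to the rate. Here ∑xᵢ = 23 and n = 9, so shape 2.4→25.4 and rate 2.9→11.9.

Posterior: Gamma(shape=25.4, rate=11.9)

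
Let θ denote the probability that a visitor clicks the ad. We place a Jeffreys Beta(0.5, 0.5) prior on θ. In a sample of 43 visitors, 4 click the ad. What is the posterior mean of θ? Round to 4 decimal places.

The binomial likelihood is conjugate to the Beta prior: with 4 successes and 39 failures, the posterior is Beta(0.5+4, 0.5+39) = Beta(4.5, 39.5).
E[θ | data] = 4.5/(4.5+39.5) = 0.1023.

Posterior mean ≈ 0.1023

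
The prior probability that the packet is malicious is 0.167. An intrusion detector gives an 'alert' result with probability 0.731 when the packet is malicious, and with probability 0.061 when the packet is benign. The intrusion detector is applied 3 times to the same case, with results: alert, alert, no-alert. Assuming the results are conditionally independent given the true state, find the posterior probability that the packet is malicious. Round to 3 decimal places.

Let H be the event that the packet is malicious; start with P(H) = 0.167. P('alert'|H) = 0.731, P('alert'|¬H) = 0.061.
Update on result 1 ('alert'): P(H) ← 0.731·0.1670 / (0.731·0.1670 + 0.061·0.8330) = 0.12208/0.17289 = 0.7061.
Update on result 2 ('alert'): P(H) ← 0.731·0.7061 / (0.731·0.7061 + 0.061·0.2939) = 0.51616/0.53408 = 0.9664.
Update on result 3 ('no-alert'): P(H) ← 0.269·0.9664 / (0.269·0.9664 + 0.939·0.0336) = 0.25997/0.29149 = 0.8919.

Posterior P(H) ≈ 0.892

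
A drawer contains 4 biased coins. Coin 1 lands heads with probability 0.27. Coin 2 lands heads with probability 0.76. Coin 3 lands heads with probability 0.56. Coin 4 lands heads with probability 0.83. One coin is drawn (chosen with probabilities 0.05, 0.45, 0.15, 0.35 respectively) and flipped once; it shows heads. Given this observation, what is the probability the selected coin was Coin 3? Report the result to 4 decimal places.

P(heads|C1) = 0.27; P(heads|C2) = 0.76; P(heads|C3) = 0.56; P(heads|C4) = 0.83.
Prior × likelihood for each source: 0.05·0.27=0.01350, 0.45·0.76=0.3420, 0.15·0.56=0.08400, 0.35·0.83=0.2905. Summing gives P(heads) = 0.73000.
P(Coin 3 | heads) = 0.08400 / 0.73000 = 0.1151.

Posterior probability ≈ 0.1151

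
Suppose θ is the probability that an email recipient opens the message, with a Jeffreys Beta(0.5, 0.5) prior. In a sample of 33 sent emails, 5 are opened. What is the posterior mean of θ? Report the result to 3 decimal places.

Posterior mean ≈ 0.162

Observing 5 successes and 28 failures updates Beta(0.5, 0.5) by adding the success and failure counts to the two shape parameters: α = 0.5+5 = 5.5, β = 0.5+28 = 28.5.
E[θ | data] = 5.5/(5.5+28.5) = 0.162.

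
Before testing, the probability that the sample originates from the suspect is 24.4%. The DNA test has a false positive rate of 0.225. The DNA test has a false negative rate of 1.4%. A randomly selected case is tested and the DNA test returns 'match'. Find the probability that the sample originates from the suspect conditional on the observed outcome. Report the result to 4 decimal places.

Write H for 'the sample originates from the suspect'. Prior odds H:¬H = 0.244/0.756 = 0.32275. For the 'match' outcome, the likelihood ratio is 0.986/0.225 = 4.3822.
Posterior odds = 0.32275 × 4.3822 = 1.4144, so P(H|E) = 1.4144/(1+1.4144) = 0.5858.

P(H | E) ≈ 0.5858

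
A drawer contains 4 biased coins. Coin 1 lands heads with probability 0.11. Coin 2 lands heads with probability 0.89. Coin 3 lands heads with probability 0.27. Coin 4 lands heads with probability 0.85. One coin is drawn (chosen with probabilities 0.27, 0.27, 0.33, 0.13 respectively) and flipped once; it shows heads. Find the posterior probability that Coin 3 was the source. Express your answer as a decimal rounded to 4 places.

P(heads|C1) = 0.11; P(heads|C2) = 0.89; P(heads|C3) = 0.27; P(heads|C4) = 0.85.
Prior × likelihood for each source: 0.27·0.11=0.02970, 0.27·0.89=0.2403, 0.33·0.27=0.08910, 0.13·0.85=0.1105. Summing gives P(heads) = 0.46960.
P(Coin 3 | heads) = 0.08910 / 0.46960 = 0.1897.

Posterior probability ≈ 0.1897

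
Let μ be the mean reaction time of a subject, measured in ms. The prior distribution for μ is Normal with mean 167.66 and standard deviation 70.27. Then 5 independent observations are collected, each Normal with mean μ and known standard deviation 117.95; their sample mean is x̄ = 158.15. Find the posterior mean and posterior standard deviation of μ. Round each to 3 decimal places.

Prior precision 1/τ₀² = 1/70.27² = 0.00020252; data precision n/σ² = 5/117.95² = 0.00035940.
Posterior precision = 0.00020252 + 0.00035940 = 0.00056191, giving posterior SD = 1/√0.00056191 = 42.186.
Posterior mean = (0.00020252·167.66 + 0.00035940·158.15) / 0.00056191 = 161.577.

Posterior mean ≈ 161.577; posterior SD ≈ 42.186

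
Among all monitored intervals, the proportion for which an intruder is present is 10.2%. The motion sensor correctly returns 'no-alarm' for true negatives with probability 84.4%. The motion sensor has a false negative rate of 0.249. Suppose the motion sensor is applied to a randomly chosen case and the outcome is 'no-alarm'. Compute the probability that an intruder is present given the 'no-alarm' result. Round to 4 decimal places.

P(H | E) ≈ 0.0324

Let H be the event that an intruder is present. P(H) = 0.102, so P(¬H) = 0.898. With E the 'no-alarm' result, P(E|H) = 0.249 and P(E|¬H) = 0.844.
P(E) = 0.249·0.102 + 0.844·0.898 = 0.025398 + 0.75791 = 0.78331.
By Bayes' theorem, P(H|E) = 0.025398 / 0.78331 = 0.0324.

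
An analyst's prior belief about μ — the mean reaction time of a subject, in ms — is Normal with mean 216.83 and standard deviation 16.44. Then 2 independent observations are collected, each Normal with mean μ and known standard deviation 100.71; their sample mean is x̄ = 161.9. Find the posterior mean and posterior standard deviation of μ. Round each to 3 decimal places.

Posterior mean ≈ 214.051; posterior SD ≈ 16.019

Prior precision 1/τ₀² = 1/16.44² = 0.00369995; data precision n/σ² = 2/100.71² = 0.00019719.
Posterior precision = 0.00369995 + 0.00019719 = 0.00389714, giving posterior SD = 1/√0.00389714 = 16.019.
Posterior mean = (0.00369995·216.83 + 0.00019719·161.9) / 0.00389714 = 214.051.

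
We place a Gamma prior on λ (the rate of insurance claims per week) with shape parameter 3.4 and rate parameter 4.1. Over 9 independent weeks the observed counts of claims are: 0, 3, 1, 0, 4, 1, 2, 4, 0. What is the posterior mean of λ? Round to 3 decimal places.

Posterior mean ≈ 1.405

Total count ∑xᵢ = 15 over n = 9 weeks.
Gamma is conjugate to the Poisson likelihood: posterior is Gamma(shape = 3.4+15 = 18.4, rate = 4.1+9 = 13.1).
Posterior mean = shape/rate = 18.4/13.1 = 1.405.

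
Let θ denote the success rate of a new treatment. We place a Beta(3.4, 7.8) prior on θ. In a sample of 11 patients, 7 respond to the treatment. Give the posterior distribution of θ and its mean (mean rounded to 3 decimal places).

Observing 7 successes and 4 failures updates Beta(3.4, 7.8) by adding the success and failure counts to the two shape parameters: α = 3.4+7 = 10.4, β = 7.8+4 = 11.8.
Posterior mean = α/(α+β) = 10.4/22.2 = 0.468.

Posterior: Beta(10.4, 11.8); mean ≈ 0.468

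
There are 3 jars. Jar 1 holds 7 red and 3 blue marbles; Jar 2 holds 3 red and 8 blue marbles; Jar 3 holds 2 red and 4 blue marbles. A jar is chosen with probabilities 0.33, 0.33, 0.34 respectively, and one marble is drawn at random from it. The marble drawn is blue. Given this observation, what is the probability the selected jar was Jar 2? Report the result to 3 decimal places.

Tabulate prior·likelihood by source: [1] prior 0.33, lik 0.3, product 0.09900; [2] prior 0.33, lik 0.7273, product 0.2400; [3] prior 0.34, lik 0.6667, product 0.2267.
Normalizing constant = 0.56567; the posterior for Jar 2 is its product over the sum, 0.2400/0.56567 = 0.424.

Posterior probability ≈ 0.424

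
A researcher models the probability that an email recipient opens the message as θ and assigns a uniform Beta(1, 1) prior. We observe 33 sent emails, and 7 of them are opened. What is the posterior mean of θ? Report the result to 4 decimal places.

Posterior mean ≈ 0.2286

The binomial likelihood is conjugate to the Beta prior: with 7 successes and 26 failures, the posterior is Beta(1+7, 1+26) = Beta(8, 27).
Posterior mean = α/(α+β) = 8/35 = 0.2286.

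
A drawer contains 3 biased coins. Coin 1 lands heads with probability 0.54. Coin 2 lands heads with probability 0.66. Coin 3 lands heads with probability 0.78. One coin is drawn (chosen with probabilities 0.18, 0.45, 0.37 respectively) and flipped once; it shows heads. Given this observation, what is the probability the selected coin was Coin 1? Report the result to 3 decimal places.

Posterior probability ≈ 0.142

Tabulate prior·likelihood by source: [1] prior 0.18, lik 0.54, product 0.09720; [2] prior 0.45, lik 0.66, product 0.2970; [3] prior 0.37, lik 0.78, product 0.2886.
Normalizing constant = 0.68280; the posterior for Coin 1 is its product over the sum, 0.09720/0.68280 = 0.142.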